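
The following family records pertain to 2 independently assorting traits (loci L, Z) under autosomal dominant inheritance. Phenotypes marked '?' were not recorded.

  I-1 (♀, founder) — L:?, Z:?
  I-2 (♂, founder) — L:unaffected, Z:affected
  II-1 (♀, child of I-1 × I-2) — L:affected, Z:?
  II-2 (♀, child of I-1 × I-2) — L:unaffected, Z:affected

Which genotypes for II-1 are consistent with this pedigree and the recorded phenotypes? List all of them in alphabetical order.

II-1 ∈ {Ll ZZ, Ll Zz, Ll zz}

L/I-1 ? ·: Ll
L/I-2 un ·: ll
L/II-1 aff I-1×I-2: Ll
L/II-2 un I-1×I-2: ll
⇒ L over [I-1,I-2,II-1,II-2]: 1 consistent
Z/I-1 ? ·: zz|Zz|ZZ
Z/I-2 aff ·: Zz|ZZ
Z/II-1 ? I-1×I-2: zz|Zz|ZZ
Z/II-2 aff I-1×I-2: Zz|ZZ
⇒ Z over [I-1,I-2,II-1,II-2]: 18 consistent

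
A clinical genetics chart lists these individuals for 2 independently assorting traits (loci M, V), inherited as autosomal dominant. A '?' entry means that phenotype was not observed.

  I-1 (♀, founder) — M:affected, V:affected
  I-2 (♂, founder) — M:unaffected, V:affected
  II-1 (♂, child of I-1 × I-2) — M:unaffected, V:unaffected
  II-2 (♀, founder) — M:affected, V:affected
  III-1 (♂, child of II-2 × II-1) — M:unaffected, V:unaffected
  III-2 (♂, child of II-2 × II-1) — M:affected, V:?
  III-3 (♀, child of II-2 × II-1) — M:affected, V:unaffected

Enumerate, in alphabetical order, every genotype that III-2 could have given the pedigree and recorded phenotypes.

M/I-1 aff ·: Mm
M/I-2 un ·: mm
M/II-1 un I-1×I-2: mm
M/II-2 aff ·: Mm
M/III-1 un II-2×II-1: mm
M/III-2 aff II-2×II-1: Mm
M/III-3 aff II-2×II-1: Mm
⇒ M over [I-1,I-2,II-1,II-2,III-1,III-2,III-3]: 1 consistent
V/I-1 aff ·: Vv
V/I-2 aff ·: Vv
V/II-1 un I-1×I-2: vv
V/II-2 aff ·: Vv
V/III-1 un II-2×II-1: vv
V/III-2 ? II-2×II-1: vv|Vv
V/III-3 un II-2×II-1: vv
⇒ V over [I-1,I-2,II-1,II-2,III-1,III-2,III-3]: 2 consistent

III-2 ∈ {Mm Vv, Mm vv}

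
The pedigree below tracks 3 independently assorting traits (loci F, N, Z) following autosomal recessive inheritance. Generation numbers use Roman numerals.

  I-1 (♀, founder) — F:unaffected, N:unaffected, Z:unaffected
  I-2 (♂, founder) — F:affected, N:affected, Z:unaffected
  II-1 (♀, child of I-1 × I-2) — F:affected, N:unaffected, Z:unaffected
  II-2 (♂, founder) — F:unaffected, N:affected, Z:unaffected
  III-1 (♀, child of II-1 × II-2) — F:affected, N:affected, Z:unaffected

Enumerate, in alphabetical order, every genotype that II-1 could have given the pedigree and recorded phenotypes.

F/I-1 un ·: Ff
F/I-2 aff ·: ff
F/II-1 aff I-1×I-2: ff
F/II-2 un ·: Ff
F/III-1 aff II-1×II-2: ff
⇒ F over [I-1,I-2,II-1,II-2,III-1]: 1 consistent
N/I-1 un ·: NN|Nn
N/I-2 aff ·: nn
N/II-1 un I-1×I-2: Nn
N/II-2 aff ·: nn
N/III-1 aff II-1×II-2: nn
⇒ N over [I-1,I-2,II-1,II-2,III-1]: 2 consistent
Z/I-1 un ·: ZZ|Zz
Z/I-2 un ·: ZZ|Zz
Z/II-1 un I-1×I-2: ZZ|Zz
Z/II-2 un ·: ZZ|Zz
Z/III-1 un II-1×II-2: ZZ|Zz
⇒ Z over [I-1,I-2,II-1,II-2,III-1]: 24 consistent

II-1 ∈ {ff Nn ZZ, ff Nn Zz}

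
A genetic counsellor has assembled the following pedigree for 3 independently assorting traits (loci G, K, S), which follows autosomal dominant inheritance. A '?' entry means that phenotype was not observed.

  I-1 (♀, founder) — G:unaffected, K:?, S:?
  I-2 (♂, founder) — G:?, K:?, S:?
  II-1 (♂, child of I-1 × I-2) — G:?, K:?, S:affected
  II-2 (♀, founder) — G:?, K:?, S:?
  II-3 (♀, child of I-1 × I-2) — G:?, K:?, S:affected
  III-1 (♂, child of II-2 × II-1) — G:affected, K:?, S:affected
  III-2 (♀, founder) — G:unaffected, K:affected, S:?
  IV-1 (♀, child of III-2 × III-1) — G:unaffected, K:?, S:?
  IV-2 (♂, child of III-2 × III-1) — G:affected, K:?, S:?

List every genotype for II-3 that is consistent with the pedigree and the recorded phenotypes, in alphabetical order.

II-3 ∈ {Gg KK SS, Gg KK Ss, Gg Kk SS, Gg Kk Ss, Gg kk SS, Gg kk Ss, gg KK SS, gg KK Ss, gg Kk SS, gg Kk Ss, gg kk SS, gg kk Ss}

G/I-1 un ·: gg
G/I-2 ? ·: gg|Gg|GG
G/II-1 ? I-1×I-2: gg|Gg
G/II-2 ? ·: gg|Gg|GG
G/II-3 ? I-1×I-2: gg|Gg
G/III-1 aff II-2×II-1: Gg
G/III-2 un ·: gg
G/IV-1 un III-2×III-1: gg
G/IV-2 aff III-2×III-1: Gg
⇒ G over [I-1,I-2,II-1,II-2,II-3,III-1,III-2,IV-1,IV-2]: 15 consistent
K/I-1 ? ·: kk|Kk|KK
K/I-2 ? ·: kk|Kk|KK
K/II-1 ? I-1×I-2: kk|Kk|KK
K/II-2 ? ·: kk|Kk|KK
K/II-3 ? I-1×I-2: kk|Kk|KK
K/III-1 ? II-2×II-1: kk|Kk|KK
K/III-2 aff ·: Kk|KK
K/IV-1 ? III-2×III-1: kk|Kk|KK
K/IV-2 ? III-2×III-1: kk|Kk|KK
⇒ K over [I-1,I-2,II-1,II-2,II-3,III-1,III-2,IV-1,IV-2]: 1343 consistent
S/I-1 ? ·: ss|Ss|SS
S/I-2 ? ·: ss|Ss|SS
S/II-1 aff I-1×I-2: Ss|SS
S/II-2 ? ·: ss|Ss|SS
S/II-3 aff I-1×I-2: Ss|SS
S/III-1 aff II-2×II-1: Ss|SS
S/III-2 ? ·: ss|Ss|SS
S/IV-1 ? III-2×III-1: ss|Ss|SS
S/IV-2 ? III-2×III-1: ss|Ss|SS
⇒ S over [I-1,I-2,II-1,II-2,II-3,III-1,III-2,IV-1,IV-2]: 952 consistent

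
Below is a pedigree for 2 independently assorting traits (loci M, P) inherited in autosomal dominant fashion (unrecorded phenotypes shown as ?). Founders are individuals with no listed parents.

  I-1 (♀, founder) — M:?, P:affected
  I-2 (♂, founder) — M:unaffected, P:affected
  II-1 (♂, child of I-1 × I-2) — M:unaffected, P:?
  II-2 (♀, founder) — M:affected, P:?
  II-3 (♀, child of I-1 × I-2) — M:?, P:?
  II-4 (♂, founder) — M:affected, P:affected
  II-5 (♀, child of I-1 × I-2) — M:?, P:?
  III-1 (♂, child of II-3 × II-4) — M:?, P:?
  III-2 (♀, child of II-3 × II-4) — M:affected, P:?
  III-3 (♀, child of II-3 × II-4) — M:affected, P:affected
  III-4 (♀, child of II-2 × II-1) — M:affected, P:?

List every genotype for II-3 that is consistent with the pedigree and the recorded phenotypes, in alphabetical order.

M/I-1 ? ·: mm|Mm
M/I-2 un ·: mm
M/II-1 un I-1×I-2: mm
M/II-2 aff ·: Mm|MM
M/II-3 ? I-1×I-2: mm|Mm
M/II-4 aff ·: Mm|MM
M/II-5 ? I-1×I-2: mm|Mm
M/III-1 ? II-3×II-4: mm|Mm|MM
M/III-2 aff II-3×II-4: Mm|MM
M/III-3 aff II-3×II-4: Mm|MM
M/III-4 aff II-2×II-1: Mm
⇒ M over [I-1,I-2,II-1,II-2,II-3,II-4,II-5,III-1,III-2,III-3,III-4]: 98 consistent
P/I-1 aff ·: Pp|PP
P/I-2 aff ·: Pp|PP
P/II-1 ? I-1×I-2: pp|Pp|PP
P/II-2 ? ·: pp|Pp|PP
P/II-3 ? I-1×I-2: pp|Pp|PP
P/II-4 aff ·: Pp|PP
P/II-5 ? I-1×I-2: pp|Pp|PP
P/III-1 ? II-3×II-4: pp|Pp|PP
P/III-2 ? II-3×II-4: pp|Pp|PP
P/III-3 aff II-3×II-4: Pp|PP
P/III-4 ? II-2×II-1: pp|Pp|PP
⇒ P over [I-1,I-2,II-1,II-2,II-3,II-4,II-5,III-1,III-2,III-3,III-4]: 3376 consistent

II-3 ∈ {Mm PP, Mm Pp, Mm pp, mm PP, mm Pp, mm pp}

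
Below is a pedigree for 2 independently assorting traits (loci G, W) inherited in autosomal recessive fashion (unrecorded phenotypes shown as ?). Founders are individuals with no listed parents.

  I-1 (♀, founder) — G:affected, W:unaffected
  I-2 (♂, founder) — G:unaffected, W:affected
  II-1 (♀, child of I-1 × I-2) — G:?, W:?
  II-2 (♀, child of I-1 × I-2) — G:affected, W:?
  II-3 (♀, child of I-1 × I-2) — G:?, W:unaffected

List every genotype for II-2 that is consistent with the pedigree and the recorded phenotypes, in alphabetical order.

II-2 ∈ {gg Ww, gg ww}

G/I-1 aff ·: gg
G/I-2 un ·: Gg
G/II-1 ? I-1×I-2: Gg|gg
G/II-2 aff I-1×I-2: gg
G/II-3 ? I-1×I-2: Gg|gg
⇒ G over [I-1,I-2,II-1,II-2,II-3]: 4 consistent
W/I-1 un ·: WW|Ww
W/I-2 aff ·: ww
W/II-1 ? I-1×I-2: Ww|ww
W/II-2 ? I-1×I-2: Ww|ww
W/II-3 un I-1×I-2: Ww
⇒ W over [I-1,I-2,II-1,II-2,II-3]: 5 consistent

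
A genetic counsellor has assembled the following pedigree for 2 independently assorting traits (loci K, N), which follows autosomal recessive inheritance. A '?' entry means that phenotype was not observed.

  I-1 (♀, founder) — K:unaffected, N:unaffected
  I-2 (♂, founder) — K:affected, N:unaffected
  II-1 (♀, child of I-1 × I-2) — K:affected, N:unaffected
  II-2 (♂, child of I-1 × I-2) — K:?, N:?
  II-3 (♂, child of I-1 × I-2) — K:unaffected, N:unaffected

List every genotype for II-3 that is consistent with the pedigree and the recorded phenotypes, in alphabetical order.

K/I-1 un ·: Kk
K/I-2 aff ·: kk
K/II-1 aff I-1×I-2: kk
K/II-2 ? I-1×I-2: Kk|kk
K/II-3 un I-1×I-2: Kk
⇒ K over [I-1,I-2,II-1,II-2,II-3]: 2 consistent
N/I-1 un ·: NN|Nn
N/I-2 un ·: NN|Nn
N/II-1 un I-1×I-2: NN|Nn
N/II-2 ? I-1×I-2: NN|Nn|nn
N/II-3 un I-1×I-2: NN|Nn
⇒ N over [I-1,I-2,II-1,II-2,II-3]: 29 consistent

II-3 ∈ {Kk NN, Kk Nn}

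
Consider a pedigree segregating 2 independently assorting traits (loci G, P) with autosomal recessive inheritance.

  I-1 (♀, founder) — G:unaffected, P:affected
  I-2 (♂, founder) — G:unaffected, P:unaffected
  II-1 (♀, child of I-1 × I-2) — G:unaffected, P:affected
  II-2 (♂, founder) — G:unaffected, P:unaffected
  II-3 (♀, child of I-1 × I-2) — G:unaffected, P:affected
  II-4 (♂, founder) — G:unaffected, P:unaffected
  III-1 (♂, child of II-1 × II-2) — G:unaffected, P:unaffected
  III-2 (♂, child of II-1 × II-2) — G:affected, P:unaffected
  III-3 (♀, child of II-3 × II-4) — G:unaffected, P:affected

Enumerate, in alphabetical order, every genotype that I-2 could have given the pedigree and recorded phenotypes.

I-2 ∈ {GG Pp, Gg Pp}

G/I-1 un ·: GG|Gg
G/I-2 un ·: GG|Gg
G/II-1 un I-1×I-2: Gg
G/II-2 un ·: Gg
G/II-3 un I-1×I-2: GG|Gg
G/II-4 un ·: GG|Gg
G/III-1 un II-1×II-2: GG|Gg
G/III-2 aff II-1×II-2: gg
G/III-3 un II-3×II-4: GG|Gg
⇒ G over [I-1,I-2,II-1,II-2,II-3,II-4,III-1,III-2,III-3]: 42 consistent
P/I-1 aff ·: pp
P/I-2 un ·: Pp
P/II-1 aff I-1×I-2: pp
P/II-2 un ·: PP|Pp
P/II-3 aff I-1×I-2: pp
P/II-4 un ·: Pp
P/III-1 un II-1×II-2: Pp
P/III-2 un II-1×II-2: Pp
P/III-3 aff II-3×II-4: pp
⇒ P over [I-1,I-2,II-1,II-2,II-3,II-4,III-1,III-2,III-3]: 2 consistent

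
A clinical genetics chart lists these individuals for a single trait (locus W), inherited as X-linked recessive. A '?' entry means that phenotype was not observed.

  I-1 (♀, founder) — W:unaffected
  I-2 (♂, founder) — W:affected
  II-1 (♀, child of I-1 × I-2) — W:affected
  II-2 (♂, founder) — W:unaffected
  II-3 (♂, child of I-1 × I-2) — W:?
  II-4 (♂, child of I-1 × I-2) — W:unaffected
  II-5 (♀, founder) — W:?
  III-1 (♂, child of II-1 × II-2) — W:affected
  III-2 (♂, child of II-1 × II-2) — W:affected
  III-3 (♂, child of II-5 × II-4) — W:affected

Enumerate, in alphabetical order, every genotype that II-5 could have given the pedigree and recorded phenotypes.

W/I-1 un ·: X^WX^w
W/I-2 aff ·: X^wY
W/II-1 aff I-1×I-2: X^wX^w
W/II-2 un ·: X^WY
W/II-3 ? I-1×I-2: X^WY|X^wY
W/II-4 un I-1×I-2: X^WY
W/II-5 ? ·: X^WX^w|X^wX^w
W/III-1 aff II-1×II-2: X^wY
W/III-2 aff II-1×II-2: X^wY
W/III-3 aff II-5×II-4: X^wY
⇒ W over [I-1,I-2,II-1,II-2,II-3,II-4,II-5,III-1,III-2,III-3]: 4 consistent

II-5 ∈ {X^WX^w, X^wX^w}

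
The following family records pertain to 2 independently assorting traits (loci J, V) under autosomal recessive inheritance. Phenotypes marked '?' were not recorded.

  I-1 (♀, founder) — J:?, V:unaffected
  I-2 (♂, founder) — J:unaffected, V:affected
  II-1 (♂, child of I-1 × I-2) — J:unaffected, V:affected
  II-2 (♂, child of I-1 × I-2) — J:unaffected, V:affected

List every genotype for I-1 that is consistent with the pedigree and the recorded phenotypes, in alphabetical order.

I-1 ∈ {JJ Vv, Jj Vv, jj Vv}

J/I-1 ? ·: JJ|Jj|jj
J/I-2 un ·: JJ|Jj
J/II-1 un I-1×I-2: JJ|Jj
J/II-2 un I-1×I-2: JJ|Jj
⇒ J over [I-1,I-2,II-1,II-2]: 15 consistent
V/I-1 un ·: Vv
V/I-2 aff ·: vv
V/II-1 aff I-1×I-2: vv
V/II-2 aff I-1×I-2: vv
⇒ V over [I-1,I-2,II-1,II-2]: 1 consistent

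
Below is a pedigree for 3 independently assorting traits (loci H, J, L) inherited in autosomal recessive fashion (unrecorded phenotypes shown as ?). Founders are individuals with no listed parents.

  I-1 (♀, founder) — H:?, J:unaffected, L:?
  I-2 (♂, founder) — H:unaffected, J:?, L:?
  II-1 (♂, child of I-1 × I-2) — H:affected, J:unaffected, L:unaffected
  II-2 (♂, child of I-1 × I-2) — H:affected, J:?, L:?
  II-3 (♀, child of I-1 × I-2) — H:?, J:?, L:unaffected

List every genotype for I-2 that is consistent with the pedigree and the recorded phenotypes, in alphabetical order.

H/I-1 ? ·: Hh|hh
H/I-2 un ·: Hh
H/II-1 aff I-1×I-2: hh
H/II-2 aff I-1×I-2: hh
H/II-3 ? I-1×I-2: HH|Hh|hh
⇒ H over [I-1,I-2,II-1,II-2,II-3]: 5 consistent
J/I-1 un ·: JJ|Jj
J/I-2 ? ·: JJ|Jj|jj
J/II-1 un I-1×I-2: JJ|Jj
J/II-2 ? I-1×I-2: JJ|Jj|jj
J/II-3 ? I-1×I-2: JJ|Jj|jj
⇒ J over [I-1,I-2,II-1,II-2,II-3]: 40 consistent
L/I-1 ? ·: LL|Ll|ll
L/I-2 ? ·: LL|Ll|ll
L/II-1 un I-1×I-2: LL|Ll
L/II-2 ? I-1×I-2: LL|Ll|ll
L/II-3 un I-1×I-2: LL|Ll
⇒ L over [I-1,I-2,II-1,II-2,II-3]: 35 consistent

I-2 ∈ {Hh JJ LL, Hh JJ Ll, Hh JJ ll, Hh Jj LL, Hh Jj Ll, Hh Jj ll, Hh jj LL, Hh jj Ll, Hh jj ll}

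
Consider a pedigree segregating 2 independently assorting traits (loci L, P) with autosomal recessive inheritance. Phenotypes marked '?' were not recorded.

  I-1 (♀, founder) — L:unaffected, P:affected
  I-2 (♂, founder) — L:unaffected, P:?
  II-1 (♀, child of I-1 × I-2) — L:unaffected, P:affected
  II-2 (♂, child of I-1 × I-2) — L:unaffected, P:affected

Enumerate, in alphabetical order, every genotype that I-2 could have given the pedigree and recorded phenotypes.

L/I-1 un ·: LL|Ll
L/I-2 un ·: LL|Ll
L/II-1 un I-1×I-2: LL|Ll
L/II-2 un I-1×I-2: LL|Ll
⇒ L over [I-1,I-2,II-1,II-2]: 13 consistent
P/I-1 aff ·: pp
P/I-2 ? ·: Pp|pp
P/II-1 aff I-1×I-2: pp
P/II-2 aff I-1×I-2: pp
⇒ P over [I-1,I-2,II-1,II-2]: 2 consistent

I-2 ∈ {LL Pp, LL pp, Ll Pp, Ll pp}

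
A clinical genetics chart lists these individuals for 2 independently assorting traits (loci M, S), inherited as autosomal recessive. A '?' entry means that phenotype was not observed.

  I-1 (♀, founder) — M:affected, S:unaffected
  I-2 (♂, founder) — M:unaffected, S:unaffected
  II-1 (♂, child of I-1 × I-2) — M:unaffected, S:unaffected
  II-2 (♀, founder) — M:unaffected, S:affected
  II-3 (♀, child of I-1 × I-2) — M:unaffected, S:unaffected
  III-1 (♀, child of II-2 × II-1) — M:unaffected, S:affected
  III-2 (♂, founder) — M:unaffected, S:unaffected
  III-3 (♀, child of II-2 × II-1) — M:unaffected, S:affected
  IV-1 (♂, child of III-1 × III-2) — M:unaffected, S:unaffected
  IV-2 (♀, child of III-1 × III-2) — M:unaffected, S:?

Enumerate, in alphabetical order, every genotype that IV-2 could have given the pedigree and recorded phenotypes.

M/I-1 aff ·: mm
M/I-2 un ·: MM|Mm
M/II-1 un I-1×I-2: Mm
M/II-2 un ·: MM|Mm
M/II-3 un I-1×I-2: Mm
M/III-1 un II-2×II-1: MM|Mm
M/III-2 un ·: MM|Mm
M/III-3 un II-2×II-1: MM|Mm
M/IV-1 un III-1×III-2: MM|Mm
M/IV-2 un III-1×III-2: MM|Mm
⇒ M over [I-1,I-2,II-1,II-2,II-3,III-1,III-2,III-3,IV-1,IV-2]: 104 consistent
S/I-1 un ·: SS|Ss
S/I-2 un ·: SS|Ss
S/II-1 un I-1×I-2: Ss
S/II-2 aff ·: ss
S/II-3 un I-1×I-2: SS|Ss
S/III-1 aff II-2×II-1: ss
S/III-2 un ·: SS|Ss
S/III-3 aff II-2×II-1: ss
S/IV-1 un III-1×III-2: Ss
S/IV-2 ? III-1×III-2: Ss|ss
⇒ S over [I-1,I-2,II-1,II-2,II-3,III-1,III-2,III-3,IV-1,IV-2]: 18 consistent

IV-2 ∈ {MM Ss, MM ss, Mm Ss, Mm ss}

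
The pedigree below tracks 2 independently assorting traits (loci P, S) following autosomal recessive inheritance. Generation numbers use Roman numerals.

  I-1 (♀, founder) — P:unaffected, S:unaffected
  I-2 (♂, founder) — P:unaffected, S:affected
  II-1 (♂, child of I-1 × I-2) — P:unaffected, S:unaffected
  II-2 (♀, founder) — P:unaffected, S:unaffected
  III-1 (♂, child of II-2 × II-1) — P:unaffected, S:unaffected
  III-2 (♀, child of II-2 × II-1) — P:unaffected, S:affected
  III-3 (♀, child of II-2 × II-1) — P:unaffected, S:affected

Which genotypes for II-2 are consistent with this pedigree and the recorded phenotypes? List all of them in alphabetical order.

P/I-1 un ·: PP|Pp
P/I-2 un ·: PP|Pp
P/II-1 un I-1×I-2: PP|Pp
P/II-2 un ·: PP|Pp
P/III-1 un II-2×II-1: PP|Pp
P/III-2 un II-2×II-1: PP|Pp
P/III-3 un II-2×II-1: PP|Pp
⇒ P over [I-1,I-2,II-1,II-2,III-1,III-2,III-3]: 84 consistent
S/I-1 un ·: SS|Ss
S/I-2 aff ·: ss
S/II-1 un I-1×I-2: Ss
S/II-2 un ·: Ss
S/III-1 un II-2×II-1: SS|Ss
S/III-2 aff II-2×II-1: ss
S/III-3 aff II-2×II-1: ss
⇒ S over [I-1,I-2,II-1,II-2,III-1,III-2,III-3]: 4 consistent

II-2 ∈ {PP Ss, Pp Ss}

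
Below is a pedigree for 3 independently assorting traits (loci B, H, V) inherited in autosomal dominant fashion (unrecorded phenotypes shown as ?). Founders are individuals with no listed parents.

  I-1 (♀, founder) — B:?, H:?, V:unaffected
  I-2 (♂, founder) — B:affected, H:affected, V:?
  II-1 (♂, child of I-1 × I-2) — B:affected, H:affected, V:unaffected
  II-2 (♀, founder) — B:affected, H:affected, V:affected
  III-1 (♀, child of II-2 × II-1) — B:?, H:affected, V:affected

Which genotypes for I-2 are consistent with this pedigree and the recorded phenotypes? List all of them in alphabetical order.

I-2 ∈ {BB HH Vv, BB HH vv, BB Hh Vv, BB Hh vv, Bb HH Vv, Bb HH vv, Bb Hh Vv, Bb Hh vv}

B/I-1 ? ·: bb|Bb|BB
B/I-2 aff ·: Bb|BB
B/II-1 aff I-1×I-2: Bb|BB
B/II-2 aff ·: Bb|BB
B/III-1 ? II-2×II-1: bb|Bb|BB
⇒ B over [I-1,I-2,II-1,II-2,III-1]: 37 consistent
H/I-1 ? ·: hh|Hh|HH
H/I-2 aff ·: Hh|HH
H/II-1 aff I-1×I-2: Hh|HH
H/II-2 aff ·: Hh|HH
H/III-1 aff II-2×II-1: Hh|HH
⇒ H over [I-1,I-2,II-1,II-2,III-1]: 32 consistent
V/I-1 un ·: vv
V/I-2 ? ·: vv|Vv
V/II-1 un I-1×I-2: vv
V/II-2 aff ·: Vv|VV
V/III-1 aff II-2×II-1: Vv
⇒ V over [I-1,I-2,II-1,II-2,III-1]: 4 consistent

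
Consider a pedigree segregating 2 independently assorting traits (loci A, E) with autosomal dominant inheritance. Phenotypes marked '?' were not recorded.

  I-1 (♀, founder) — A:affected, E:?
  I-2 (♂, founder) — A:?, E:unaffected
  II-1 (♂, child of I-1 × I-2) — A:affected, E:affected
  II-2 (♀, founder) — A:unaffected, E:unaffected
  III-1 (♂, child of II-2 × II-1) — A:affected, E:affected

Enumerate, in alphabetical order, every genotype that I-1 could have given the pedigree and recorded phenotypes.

I-1 ∈ {AA EE, AA Ee, Aa EE, Aa Ee}

A/I-1 aff ·: Aa|AA
A/I-2 ? ·: aa|Aa|AA
A/II-1 aff I-1×I-2: Aa|AA
A/II-2 un ·: aa
A/III-1 aff II-2×II-1: Aa
⇒ A over [I-1,I-2,II-1,II-2,III-1]: 9 consistent
E/I-1 ? ·: Ee|EE
E/I-2 un ·: ee
E/II-1 aff I-1×I-2: Ee
E/II-2 un ·: ee
E/III-1 aff II-2×II-1: Ee
⇒ E over [I-1,I-2,II-1,II-2,III-1]: 2 consistent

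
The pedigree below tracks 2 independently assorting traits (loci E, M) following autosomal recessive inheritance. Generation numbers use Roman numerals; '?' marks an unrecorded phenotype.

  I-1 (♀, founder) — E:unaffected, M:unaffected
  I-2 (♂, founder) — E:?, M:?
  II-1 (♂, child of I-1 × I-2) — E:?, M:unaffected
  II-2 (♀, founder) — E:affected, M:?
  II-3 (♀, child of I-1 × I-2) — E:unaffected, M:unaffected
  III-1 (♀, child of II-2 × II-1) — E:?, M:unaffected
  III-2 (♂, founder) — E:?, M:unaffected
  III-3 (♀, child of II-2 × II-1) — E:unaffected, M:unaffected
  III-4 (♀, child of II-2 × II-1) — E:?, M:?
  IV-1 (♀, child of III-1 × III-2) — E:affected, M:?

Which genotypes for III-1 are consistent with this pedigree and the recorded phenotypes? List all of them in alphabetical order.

III-1 ∈ {Ee MM, Ee Mm, ee MM, ee Mm}

E/I-1 un ·: EE|Ee
E/I-2 ? ·: EE|Ee|ee
E/II-1 ? I-1×I-2: EE|Ee
E/II-2 aff ·: ee
E/II-3 un I-1×I-2: EE|Ee
E/III-1 ? II-2×II-1: Ee|ee
E/III-2 ? ·: Ee|ee
E/III-3 un II-2×II-1: Ee
E/III-4 ? II-2×II-1: Ee|ee
E/IV-1 aff III-1×III-2: ee
⇒ E over [I-1,I-2,II-1,II-2,II-3,III-1,III-2,III-3,III-4,IV-1]: 78 consistent
M/I-1 un ·: MM|Mm
M/I-2 ? ·: MM|Mm|mm
M/II-1 un I-1×I-2: MM|Mm
M/II-2 ? ·: MM|Mm|mm
M/II-3 un I-1×I-2: MM|Mm
M/III-1 un II-2×II-1: MM|Mm
M/III-2 un ·: MM|Mm
M/III-3 un II-2×II-1: MM|Mm
M/III-4 ? II-2×II-1: MM|Mm|mm
M/IV-1 ? III-1×III-2: MM|Mm|mm
⇒ M over [I-1,I-2,II-1,II-2,II-3,III-1,III-2,III-3,III-4,IV-1]: 1000 consistent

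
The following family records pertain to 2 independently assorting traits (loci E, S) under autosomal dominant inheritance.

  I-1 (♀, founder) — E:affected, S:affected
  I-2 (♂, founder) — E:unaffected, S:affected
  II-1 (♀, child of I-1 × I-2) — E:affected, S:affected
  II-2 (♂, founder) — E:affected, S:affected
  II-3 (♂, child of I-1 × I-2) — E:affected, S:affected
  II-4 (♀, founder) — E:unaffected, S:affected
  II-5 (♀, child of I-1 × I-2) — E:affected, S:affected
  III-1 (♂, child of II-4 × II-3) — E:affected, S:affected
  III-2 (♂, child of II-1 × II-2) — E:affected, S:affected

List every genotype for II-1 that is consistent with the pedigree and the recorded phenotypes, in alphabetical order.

II-1 ∈ {Ee SS, Ee Ss}

E/I-1 aff ·: Ee|EE
E/I-2 un ·: ee
E/II-1 aff I-1×I-2: Ee
E/II-2 aff ·: Ee|EE
E/II-3 aff I-1×I-2: Ee
E/II-4 un ·: ee
E/II-5 aff I-1×I-2: Ee
E/III-1 aff II-4×II-3: Ee
E/III-2 aff II-1×II-2: Ee|EE
⇒ E over [I-1,I-2,II-1,II-2,II-3,II-4,II-5,III-1,III-2]: 8 consistent
S/I-1 aff ·: Ss|SS
S/I-2 aff ·: Ss|SS
S/II-1 aff I-1×I-2: Ss|SS
S/II-2 aff ·: Ss|SS
S/II-3 aff I-1×I-2: Ss|SS
S/II-4 aff ·: Ss|SS
S/II-5 aff I-1×I-2: Ss|SS
S/III-1 aff II-4×II-3: Ss|SS
S/III-2 aff II-1×II-2: Ss|SS
⇒ S over [I-1,I-2,II-1,II-2,II-3,II-4,II-5,III-1,III-2]: 303 consistent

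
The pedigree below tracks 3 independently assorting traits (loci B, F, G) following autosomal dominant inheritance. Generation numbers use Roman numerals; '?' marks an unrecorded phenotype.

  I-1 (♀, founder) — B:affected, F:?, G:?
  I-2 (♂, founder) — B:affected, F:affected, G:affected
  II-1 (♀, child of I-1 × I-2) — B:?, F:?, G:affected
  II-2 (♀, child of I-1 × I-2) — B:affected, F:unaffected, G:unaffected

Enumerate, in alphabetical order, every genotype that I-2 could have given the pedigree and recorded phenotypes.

I-2 ∈ {BB Ff Gg, Bb Ff Gg}

B/I-1 aff ·: Bb|BB
B/I-2 aff ·: Bb|BB
B/II-1 ? I-1×I-2: bb|Bb|BB
B/II-2 aff I-1×I-2: Bb|BB
⇒ B over [I-1,I-2,II-1,II-2]: 15 consistent
F/I-1 ? ·: ff|Ff
F/I-2 aff ·: Ff
F/II-1 ? I-1×I-2: ff|Ff|FF
F/II-2 un I-1×I-2: ff
⇒ F over [I-1,I-2,II-1,II-2]: 5 consistent
G/I-1 ? ·: gg|Gg
G/I-2 aff ·: Gg
G/II-1 aff I-1×I-2: Gg|GG
G/II-2 un I-1×I-2: gg
⇒ G over [I-1,I-2,II-1,II-2]: 3 consistent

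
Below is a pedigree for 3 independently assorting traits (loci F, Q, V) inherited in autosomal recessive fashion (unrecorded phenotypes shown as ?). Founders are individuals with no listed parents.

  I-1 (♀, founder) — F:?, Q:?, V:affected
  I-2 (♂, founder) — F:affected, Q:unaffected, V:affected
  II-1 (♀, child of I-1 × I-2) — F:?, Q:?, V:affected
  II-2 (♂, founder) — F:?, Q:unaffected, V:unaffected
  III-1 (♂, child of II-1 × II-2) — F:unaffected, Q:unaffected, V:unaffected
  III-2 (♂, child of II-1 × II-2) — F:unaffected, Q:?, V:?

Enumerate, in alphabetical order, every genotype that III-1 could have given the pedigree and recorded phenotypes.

III-1 ∈ {FF QQ Vv, FF Qq Vv, Ff QQ Vv, Ff Qq Vv}

F/I-1 ? ·: FF|Ff|ff
F/I-2 aff ·: ff
F/II-1 ? I-1×I-2: Ff|ff
F/II-2 ? ·: FF|Ff|ff
F/III-1 un II-1×II-2: FF|Ff
F/III-2 un II-1×II-2: FF|Ff
⇒ F over [I-1,I-2,II-1,II-2,III-1,III-2]: 22 consistent
Q/I-1 ? ·: QQ|Qq|qq
Q/I-2 un ·: QQ|Qq
Q/II-1 ? I-1×I-2: QQ|Qq|qq
Q/II-2 un ·: QQ|Qq
Q/III-1 un II-1×II-2: QQ|Qq
Q/III-2 ? II-1×II-2: QQ|Qq|qq
⇒ Q over [I-1,I-2,II-1,II-2,III-1,III-2]: 76 consistent
V/I-1 aff ·: vv
V/I-2 aff ·: vv
V/II-1 aff I-1×I-2: vv
V/II-2 un ·: VV|Vv
V/III-1 un II-1×II-2: Vv
V/III-2 ? II-1×II-2: Vv|vv
⇒ V over [I-1,I-2,II-1,II-2,III-1,III-2]: 3 consistent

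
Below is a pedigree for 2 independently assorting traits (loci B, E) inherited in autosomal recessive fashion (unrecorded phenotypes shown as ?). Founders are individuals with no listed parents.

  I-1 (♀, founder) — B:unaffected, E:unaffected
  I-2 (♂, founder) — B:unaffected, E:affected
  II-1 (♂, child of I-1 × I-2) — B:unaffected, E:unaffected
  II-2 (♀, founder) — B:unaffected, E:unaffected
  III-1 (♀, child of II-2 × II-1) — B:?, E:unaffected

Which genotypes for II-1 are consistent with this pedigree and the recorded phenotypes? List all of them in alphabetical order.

II-1 ∈ {BB Ee, Bb Ee}

B/I-1 un ·: BB|Bb
B/I-2 un ·: BB|Bb
B/II-1 un I-1×I-2: BB|Bb
B/II-2 un ·: BB|Bb
B/III-1 ? II-2×II-1: BB|Bb|bb
⇒ B over [I-1,I-2,II-1,II-2,III-1]: 27 consistent
E/I-1 un ·: EE|Ee
E/I-2 aff ·: ee
E/II-1 un I-1×I-2: Ee
E/II-2 un ·: EE|Ee
E/III-1 un II-2×II-1: EE|Ee
⇒ E over [I-1,I-2,II-1,II-2,III-1]: 8 consistent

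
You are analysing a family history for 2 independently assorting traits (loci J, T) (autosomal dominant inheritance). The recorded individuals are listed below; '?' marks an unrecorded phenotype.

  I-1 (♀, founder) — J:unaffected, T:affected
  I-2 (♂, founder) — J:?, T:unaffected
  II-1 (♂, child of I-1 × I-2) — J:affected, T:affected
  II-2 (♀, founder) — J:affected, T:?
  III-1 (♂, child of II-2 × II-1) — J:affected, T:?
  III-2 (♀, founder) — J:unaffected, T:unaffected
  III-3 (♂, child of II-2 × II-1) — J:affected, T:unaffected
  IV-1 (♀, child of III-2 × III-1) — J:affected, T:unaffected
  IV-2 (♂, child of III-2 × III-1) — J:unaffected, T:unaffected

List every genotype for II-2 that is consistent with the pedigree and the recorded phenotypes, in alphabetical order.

II-2 ∈ {JJ Tt, JJ tt, Jj Tt, Jj tt}

J/I-1 un ·: jj
J/I-2 ? ·: Jj|JJ
J/II-1 aff I-1×I-2: Jj
J/II-2 aff ·: Jj|JJ
J/III-1 aff II-2×II-1: Jj
J/III-2 un ·: jj
J/III-3 aff II-2×II-1: Jj|JJ
J/IV-1 aff III-2×III-1: Jj
J/IV-2 un III-2×III-1: jj
⇒ J over [I-1,I-2,II-1,II-2,III-1,III-2,III-3,IV-1,IV-2]: 8 consistent
T/I-1 aff ·: Tt|TT
T/I-2 un ·: tt
T/II-1 aff I-1×I-2: Tt
T/II-2 ? ·: tt|Tt
T/III-1 ? II-2×II-1: tt|Tt
T/III-2 un ·: tt
T/III-3 un II-2×II-1: tt
T/IV-1 un III-2×III-1: tt
T/IV-2 un III-2×III-1: tt
⇒ T over [I-1,I-2,II-1,II-2,III-1,III-2,III-3,IV-1,IV-2]: 8 consistent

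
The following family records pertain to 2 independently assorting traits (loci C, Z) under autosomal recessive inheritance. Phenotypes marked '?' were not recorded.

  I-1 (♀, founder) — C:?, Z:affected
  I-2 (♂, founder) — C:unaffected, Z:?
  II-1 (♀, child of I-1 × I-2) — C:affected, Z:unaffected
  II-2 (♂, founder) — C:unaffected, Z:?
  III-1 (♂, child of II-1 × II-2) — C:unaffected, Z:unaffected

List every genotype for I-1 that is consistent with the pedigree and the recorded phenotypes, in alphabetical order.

C/I-1 ? ·: Cc|cc
C/I-2 un ·: Cc
C/II-1 aff I-1×I-2: cc
C/II-2 un ·: CC|Cc
C/III-1 un II-1×II-2: Cc
⇒ C over [I-1,I-2,II-1,II-2,III-1]: 4 consistent
Z/I-1 aff ·: zz
Z/I-2 ? ·: ZZ|Zz
Z/II-1 un I-1×I-2: Zz
Z/II-2 ? ·: ZZ|Zz|zz
Z/III-1 un II-1×II-2: ZZ|Zz
⇒ Z over [I-1,I-2,II-1,II-2,III-1]: 10 consistent

I-1 ∈ {Cc zz, cc zz}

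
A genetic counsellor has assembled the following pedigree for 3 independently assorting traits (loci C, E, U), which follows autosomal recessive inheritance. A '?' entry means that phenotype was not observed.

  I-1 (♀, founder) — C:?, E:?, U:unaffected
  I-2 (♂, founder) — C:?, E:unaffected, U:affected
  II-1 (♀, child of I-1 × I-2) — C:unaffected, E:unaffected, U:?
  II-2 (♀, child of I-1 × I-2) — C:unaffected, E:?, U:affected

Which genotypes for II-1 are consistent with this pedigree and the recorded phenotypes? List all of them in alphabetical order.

II-1 ∈ {CC EE Uu, CC EE uu, CC Ee Uu, CC Ee uu, Cc EE Uu, Cc EE uu, Cc Ee Uu, Cc Ee uu}

C/I-1 ? ·: CC|Cc|cc
C/I-2 ? ·: CC|Cc|cc
C/II-1 un I-1×I-2: CC|Cc
C/II-2 un I-1×I-2: CC|Cc
⇒ C over [I-1,I-2,II-1,II-2]: 17 consistent
E/I-1 ? ·: EE|Ee|ee
E/I-2 un ·: EE|Ee
E/II-1 un I-1×I-2: EE|Ee
E/II-2 ? I-1×I-2: EE|Ee|ee
⇒ E over [I-1,I-2,II-1,II-2]: 18 consistent
U/I-1 un ·: Uu
U/I-2 aff ·: uu
U/II-1 ? I-1×I-2: Uu|uu
U/II-2 aff I-1×I-2: uu
⇒ U over [I-1,I-2,II-1,II-2]: 2 consistent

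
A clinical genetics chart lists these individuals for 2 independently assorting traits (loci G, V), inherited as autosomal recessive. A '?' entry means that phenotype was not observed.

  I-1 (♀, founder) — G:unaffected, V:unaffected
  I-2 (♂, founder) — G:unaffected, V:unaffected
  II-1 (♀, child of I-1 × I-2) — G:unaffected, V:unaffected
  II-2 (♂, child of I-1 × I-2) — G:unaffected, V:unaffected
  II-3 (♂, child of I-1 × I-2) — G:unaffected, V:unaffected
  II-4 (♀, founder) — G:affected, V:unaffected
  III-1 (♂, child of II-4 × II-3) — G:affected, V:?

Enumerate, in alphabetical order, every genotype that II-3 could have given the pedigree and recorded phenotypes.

G/I-1 un ·: GG|Gg
G/I-2 un ·: GG|Gg
G/II-1 un I-1×I-2: GG|Gg
G/II-2 un I-1×I-2: GG|Gg
G/II-3 un I-1×I-2: Gg
G/II-4 aff ·: gg
G/III-1 aff II-4×II-3: gg
⇒ G over [I-1,I-2,II-1,II-2,II-3,II-4,III-1]: 12 consistent
V/I-1 un ·: VV|Vv
V/I-2 un ·: VV|Vv
V/II-1 un I-1×I-2: VV|Vv
V/II-2 un I-1×I-2: VV|Vv
V/II-3 un I-1×I-2: VV|Vv
V/II-4 un ·: VV|Vv
V/III-1 ? II-4×II-3: VV|Vv|vv
⇒ V over [I-1,I-2,II-1,II-2,II-3,II-4,III-1]: 99 consistent

II-3 ∈ {Gg VV, Gg Vv}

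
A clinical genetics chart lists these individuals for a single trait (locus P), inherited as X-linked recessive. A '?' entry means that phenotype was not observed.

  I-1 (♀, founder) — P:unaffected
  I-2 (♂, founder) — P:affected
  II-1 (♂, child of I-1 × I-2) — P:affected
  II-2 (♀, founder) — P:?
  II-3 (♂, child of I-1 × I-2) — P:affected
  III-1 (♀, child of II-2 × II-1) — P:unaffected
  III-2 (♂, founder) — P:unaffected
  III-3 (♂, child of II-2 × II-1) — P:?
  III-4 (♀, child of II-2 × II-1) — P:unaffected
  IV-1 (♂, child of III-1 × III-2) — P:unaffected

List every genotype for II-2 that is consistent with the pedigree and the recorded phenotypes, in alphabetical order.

II-2 ∈ {X^PX^P, X^PX^p}

P/I-1 un ·: X^PX^p
P/I-2 aff ·: X^pY
P/II-1 aff I-1×I-2: X^pY
P/II-2 ? ·: X^PX^P|X^PX^p
P/II-3 aff I-1×I-2: X^pY
P/III-1 un II-2×II-1: X^PX^p
P/III-2 un ·: X^PY
P/III-3 ? II-2×II-1: X^PY|X^pY
P/III-4 un II-2×II-1: X^PX^p
P/IV-1 un III-1×III-2: X^PY
⇒ P over [I-1,I-2,II-1,II-2,II-3,III-1,III-2,III-3,III-4,IV-1]: 3 consistent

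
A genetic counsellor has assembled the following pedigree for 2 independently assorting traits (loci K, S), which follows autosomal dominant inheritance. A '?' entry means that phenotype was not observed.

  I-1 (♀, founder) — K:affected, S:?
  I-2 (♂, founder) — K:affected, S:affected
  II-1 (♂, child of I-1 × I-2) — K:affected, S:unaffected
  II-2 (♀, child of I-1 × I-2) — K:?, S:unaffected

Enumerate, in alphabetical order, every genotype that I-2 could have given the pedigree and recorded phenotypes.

I-2 ∈ {KK Ss, Kk Ss}

K/I-1 aff ·: Kk|KK
K/I-2 aff ·: Kk|KK
K/II-1 aff I-1×I-2: Kk|KK
K/II-2 ? I-1×I-2: kk|Kk|KK
⇒ K over [I-1,I-2,II-1,II-2]: 15 consistent
S/I-1 ? ·: ss|Ss
S/I-2 aff ·: Ss
S/II-1 un I-1×I-2: ss
S/II-2 un I-1×I-2: ss
⇒ S over [I-1,I-2,II-1,II-2]: 2 consistent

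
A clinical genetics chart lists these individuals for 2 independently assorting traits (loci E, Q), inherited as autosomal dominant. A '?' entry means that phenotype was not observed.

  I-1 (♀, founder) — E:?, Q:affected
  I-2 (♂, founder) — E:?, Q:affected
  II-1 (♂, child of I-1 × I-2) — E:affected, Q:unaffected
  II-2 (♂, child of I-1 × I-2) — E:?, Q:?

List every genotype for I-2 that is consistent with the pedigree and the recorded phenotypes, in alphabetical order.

I-2 ∈ {EE Qq, Ee Qq, ee Qq}

E/I-1 ? ·: ee|Ee|EE
E/I-2 ? ·: ee|Ee|EE
E/II-1 aff I-1×I-2: Ee|EE
E/II-2 ? I-1×I-2: ee|Ee|EE
⇒ E over [I-1,I-2,II-1,II-2]: 21 consistent
Q/I-1 aff ·: Qq
Q/I-2 aff ·: Qq
Q/II-1 un I-1×I-2: qq
Q/II-2 ? I-1×I-2: qq|Qq|QQ
⇒ Q over [I-1,I-2,II-1,II-2]: 3 consistent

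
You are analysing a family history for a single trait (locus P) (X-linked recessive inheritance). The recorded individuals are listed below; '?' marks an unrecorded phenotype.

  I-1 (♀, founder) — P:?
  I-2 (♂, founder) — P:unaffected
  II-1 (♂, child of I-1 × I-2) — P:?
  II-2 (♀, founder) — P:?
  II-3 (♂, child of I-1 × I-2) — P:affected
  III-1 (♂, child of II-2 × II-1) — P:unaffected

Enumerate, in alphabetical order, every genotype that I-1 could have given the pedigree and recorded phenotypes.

I-1 ∈ {X^PX^p, X^pX^p}

P/I-1 ? ·: X^PX^p|X^pX^p
P/I-2 un ·: X^PY
P/II-1 ? I-1×I-2: X^PY|X^pY
P/II-2 ? ·: X^PX^P|X^PX^p
P/II-3 aff I-1×I-2: X^pY
P/III-1 un II-2×II-1: X^PY
⇒ P over [I-1,I-2,II-1,II-2,II-3,III-1]: 6 consistent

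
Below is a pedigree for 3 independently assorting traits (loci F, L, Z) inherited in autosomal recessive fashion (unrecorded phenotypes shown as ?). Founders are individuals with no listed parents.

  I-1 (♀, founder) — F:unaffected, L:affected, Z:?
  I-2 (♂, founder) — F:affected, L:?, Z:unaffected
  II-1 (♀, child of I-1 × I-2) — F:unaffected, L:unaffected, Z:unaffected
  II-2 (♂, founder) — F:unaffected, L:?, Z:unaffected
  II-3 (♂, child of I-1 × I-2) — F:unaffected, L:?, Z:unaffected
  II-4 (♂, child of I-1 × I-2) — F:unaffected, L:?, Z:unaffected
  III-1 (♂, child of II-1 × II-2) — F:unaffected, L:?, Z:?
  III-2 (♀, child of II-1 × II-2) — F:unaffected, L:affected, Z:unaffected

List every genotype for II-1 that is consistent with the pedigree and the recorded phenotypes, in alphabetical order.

II-1 ∈ {Ff Ll ZZ, Ff Ll Zz}

F/I-1 un ·: FF|Ff
F/I-2 aff ·: ff
F/II-1 un I-1×I-2: Ff
F/II-2 un ·: FF|Ff
F/II-3 un I-1×I-2: Ff
F/II-4 un I-1×I-2: Ff
F/III-1 un II-1×II-2: FF|Ff
F/III-2 un II-1×II-2: FF|Ff
⇒ F over [I-1,I-2,II-1,II-2,II-3,II-4,III-1,III-2]: 16 consistent
L/I-1 aff ·: ll
L/I-2 ? ·: LL|Ll
L/II-1 un I-1×I-2: Ll
L/II-2 ? ·: Ll|ll
L/II-3 ? I-1×I-2: Ll|ll
L/II-4 ? I-1×I-2: Ll|ll
L/III-1 ? II-1×II-2: LL|Ll|ll
L/III-2 aff II-1×II-2: ll
⇒ L over [I-1,I-2,II-1,II-2,II-3,II-4,III-1,III-2]: 25 consistent
Z/I-1 ? ·: ZZ|Zz|zz
Z/I-2 un ·: ZZ|Zz
Z/II-1 un I-1×I-2: ZZ|Zz
Z/II-2 un ·: ZZ|Zz
Z/II-3 un I-1×I-2: ZZ|Zz
Z/II-4 un I-1×I-2: ZZ|Zz
Z/III-1 ? II-1×II-2: ZZ|Zz|zz
Z/III-2 un II-1×II-2: ZZ|Zz
⇒ Z over [I-1,I-2,II-1,II-2,II-3,II-4,III-1,III-2]: 205 consistent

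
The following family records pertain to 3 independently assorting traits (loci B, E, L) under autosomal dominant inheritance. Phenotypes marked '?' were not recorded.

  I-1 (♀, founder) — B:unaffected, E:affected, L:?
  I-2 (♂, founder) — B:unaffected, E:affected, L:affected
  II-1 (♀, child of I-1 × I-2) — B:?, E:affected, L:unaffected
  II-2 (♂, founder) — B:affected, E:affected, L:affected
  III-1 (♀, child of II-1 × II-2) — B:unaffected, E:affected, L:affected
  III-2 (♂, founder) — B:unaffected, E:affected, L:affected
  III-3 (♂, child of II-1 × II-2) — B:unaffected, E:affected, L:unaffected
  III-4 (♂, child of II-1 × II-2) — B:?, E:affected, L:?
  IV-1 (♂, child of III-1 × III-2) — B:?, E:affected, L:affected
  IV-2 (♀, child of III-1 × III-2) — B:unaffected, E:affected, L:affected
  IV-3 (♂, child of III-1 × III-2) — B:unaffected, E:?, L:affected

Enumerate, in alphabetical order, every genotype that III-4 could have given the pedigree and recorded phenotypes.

B/I-1 un ·: bb
B/I-2 un ·: bb
B/II-1 ? I-1×I-2: bb
B/II-2 aff ·: Bb
B/III-1 un II-1×II-2: bb
B/III-2 un ·: bb
B/III-3 un II-1×II-2: bb
B/III-4 ? II-1×II-2: bb|Bb
B/IV-1 ? III-1×III-2: bb
B/IV-2 un III-1×III-2: bb
B/IV-3 un III-1×III-2: bb
⇒ B over [I-1,I-2,II-1,II-2,III-1,III-2,III-3,III-4,IV-1,IV-2,IV-3]: 2 consistent
E/I-1 aff ·: Ee|EE
E/I-2 aff ·: Ee|EE
E/II-1 aff I-1×I-2: Ee|EE
E/II-2 aff ·: Ee|EE
E/III-1 aff II-1×II-2: Ee|EE
E/III-2 aff ·: Ee|EE
E/III-3 aff II-1×II-2: Ee|EE
E/III-4 aff II-1×II-2: Ee|EE
E/IV-1 aff III-1×III-2: Ee|EE
E/IV-2 aff III-1×III-2: Ee|EE
E/IV-3 ? III-1×III-2: ee|Ee|EE
⇒ E over [I-1,I-2,II-1,II-2,III-1,III-2,III-3,III-4,IV-1,IV-2,IV-3]: 1196 consistent
L/I-1 ? ·: ll|Ll
L/I-2 aff ·: Ll
L/II-1 un I-1×I-2: ll
L/II-2 aff ·: Ll
L/III-1 aff II-1×II-2: Ll
L/III-2 aff ·: Ll|LL
L/III-3 un II-1×II-2: ll
L/III-4 ? II-1×II-2: ll|Ll
L/IV-1 aff III-1×III-2: Ll|LL
L/IV-2 aff III-1×III-2: Ll|LL
L/IV-3 aff III-1×III-2: Ll|LL
⇒ L over [I-1,I-2,II-1,II-2,III-1,III-2,III-3,III-4,IV-1,IV-2,IV-3]: 64 consistent

III-4 ∈ {Bb EE Ll, Bb EE ll, Bb Ee Ll, Bb Ee ll, bb EE Ll, bb EE ll, bb Ee Ll, bb Ee ll}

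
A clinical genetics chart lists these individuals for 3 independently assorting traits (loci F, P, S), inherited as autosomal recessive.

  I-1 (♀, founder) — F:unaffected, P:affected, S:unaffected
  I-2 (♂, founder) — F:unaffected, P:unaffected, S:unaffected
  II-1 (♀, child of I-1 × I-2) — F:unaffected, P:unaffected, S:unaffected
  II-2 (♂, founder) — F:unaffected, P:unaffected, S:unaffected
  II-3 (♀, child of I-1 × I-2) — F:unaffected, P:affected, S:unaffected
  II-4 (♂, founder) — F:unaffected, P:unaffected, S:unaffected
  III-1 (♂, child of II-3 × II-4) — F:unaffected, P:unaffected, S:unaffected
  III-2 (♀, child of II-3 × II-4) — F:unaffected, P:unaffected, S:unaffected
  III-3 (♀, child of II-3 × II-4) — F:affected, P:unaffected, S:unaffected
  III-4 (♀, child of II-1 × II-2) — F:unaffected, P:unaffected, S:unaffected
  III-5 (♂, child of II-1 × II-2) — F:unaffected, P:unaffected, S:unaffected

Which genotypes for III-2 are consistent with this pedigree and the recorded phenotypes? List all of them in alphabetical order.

III-2 ∈ {FF Pp SS, FF Pp Ss, Ff Pp SS, Ff Pp Ss}

F/I-1 un ·: FF|Ff
F/I-2 un ·: FF|Ff
F/II-1 un I-1×I-2: FF|Ff
F/II-2 un ·: FF|Ff
F/II-3 un I-1×I-2: Ff
F/II-4 un ·: Ff
F/III-1 un II-3×II-4: FF|Ff
F/III-2 un II-3×II-4: FF|Ff
F/III-3 aff II-3×II-4: ff
F/III-4 un II-1×II-2: FF|Ff
F/III-5 un II-1×II-2: FF|Ff
⇒ F over [I-1,I-2,II-1,II-2,II-3,II-4,III-1,III-2,III-3,III-4,III-5]: 156 consistent
P/I-1 aff ·: pp
P/I-2 un ·: Pp
P/II-1 un I-1×I-2: Pp
P/II-2 un ·: PP|Pp
P/II-3 aff I-1×I-2: pp
P/II-4 un ·: PP|Pp
P/III-1 un II-3×II-4: Pp
P/III-2 un II-3×II-4: Pp
P/III-3 un II-3×II-4: Pp
P/III-4 un II-1×II-2: PP|Pp
P/III-5 un II-1×II-2: PP|Pp
⇒ P over [I-1,I-2,II-1,II-2,II-3,II-4,III-1,III-2,III-3,III-4,III-5]: 16 consistent
S/I-1 un ·: SS|Ss
S/I-2 un ·: SS|Ss
S/II-1 un I-1×I-2: SS|Ss
S/II-2 un ·: SS|Ss
S/II-3 un I-1×I-2: SS|Ss
S/II-4 un ·: SS|Ss
S/III-1 un II-3×II-4: SS|Ss
S/III-2 un II-3×II-4: SS|Ss
S/III-3 un II-3×II-4: SS|Ss
S/III-4 un II-1×II-2: SS|Ss
S/III-5 un II-1×II-2: SS|Ss
⇒ S over [I-1,I-2,II-1,II-2,II-3,II-4,III-1,III-2,III-3,III-4,III-5]: 1020 consistent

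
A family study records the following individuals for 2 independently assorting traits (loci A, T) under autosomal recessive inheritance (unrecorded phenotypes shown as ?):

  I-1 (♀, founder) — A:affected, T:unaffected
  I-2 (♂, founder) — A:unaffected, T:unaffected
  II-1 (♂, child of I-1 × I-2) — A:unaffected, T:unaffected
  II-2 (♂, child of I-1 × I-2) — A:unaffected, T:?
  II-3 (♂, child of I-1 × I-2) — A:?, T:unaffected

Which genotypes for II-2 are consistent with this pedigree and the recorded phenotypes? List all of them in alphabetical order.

A/I-1 aff ·: aa
A/I-2 un ·: AA|Aa
A/II-1 un I-1×I-2: Aa
A/II-2 un I-1×I-2: Aa
A/II-3 ? I-1×I-2: Aa|aa
⇒ A over [I-1,I-2,II-1,II-2,II-3]: 3 consistent
T/I-1 un ·: TT|Tt
T/I-2 un ·: TT|Tt
T/II-1 un I-1×I-2: TT|Tt
T/II-2 ? I-1×I-2: TT|Tt|tt
T/II-3 un I-1×I-2: TT|Tt
⇒ T over [I-1,I-2,II-1,II-2,II-3]: 29 consistent

II-2 ∈ {Aa TT, Aa Tt, Aa tt}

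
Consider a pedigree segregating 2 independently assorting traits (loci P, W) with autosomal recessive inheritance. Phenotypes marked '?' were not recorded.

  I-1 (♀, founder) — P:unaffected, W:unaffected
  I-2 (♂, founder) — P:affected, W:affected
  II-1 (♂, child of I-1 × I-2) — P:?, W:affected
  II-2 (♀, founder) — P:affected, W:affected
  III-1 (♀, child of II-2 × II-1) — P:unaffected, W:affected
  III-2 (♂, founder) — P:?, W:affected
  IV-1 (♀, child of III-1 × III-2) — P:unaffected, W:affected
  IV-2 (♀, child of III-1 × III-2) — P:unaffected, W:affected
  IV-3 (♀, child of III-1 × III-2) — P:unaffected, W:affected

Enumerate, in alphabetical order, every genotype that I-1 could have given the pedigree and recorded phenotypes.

I-1 ∈ {PP Ww, Pp Ww}

P/I-1 un ·: PP|Pp
P/I-2 aff ·: pp
P/II-1 ? I-1×I-2: Pp
P/II-2 aff ·: pp
P/III-1 un II-2×II-1: Pp
P/III-2 ? ·: PP|Pp|pp
P/IV-1 un III-1×III-2: PP|Pp
P/IV-2 un III-1×III-2: PP|Pp
P/IV-3 un III-1×III-2: PP|Pp
⇒ P over [I-1,I-2,II-1,II-2,III-1,III-2,IV-1,IV-2,IV-3]: 34 consistent
W/I-1 un ·: Ww
W/I-2 aff ·: ww
W/II-1 aff I-1×I-2: ww
W/II-2 aff ·: ww
W/III-1 aff II-2×II-1: ww
W/III-2 aff ·: ww
W/IV-1 aff III-1×III-2: ww
W/IV-2 aff III-1×III-2: ww
W/IV-3 aff III-1×III-2: ww
⇒ W over [I-1,I-2,II-1,II-2,III-1,III-2,IV-1,IV-2,IV-3]: 1 consistent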